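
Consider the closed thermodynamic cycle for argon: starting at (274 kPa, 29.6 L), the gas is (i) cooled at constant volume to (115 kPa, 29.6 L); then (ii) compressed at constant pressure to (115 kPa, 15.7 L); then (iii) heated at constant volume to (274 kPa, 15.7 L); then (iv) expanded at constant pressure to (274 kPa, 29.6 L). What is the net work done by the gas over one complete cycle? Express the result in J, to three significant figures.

Constant-volume legs do no work.
W(ii) = (115)(15.7 − 29.6) = -1599 J; W(iv) = (274)(29.6 − 15.7) = 3809 J.
W_net = -1599 + 3809 = 2210 J (the clockwise enclosed area).

W_net ≈ 2210 J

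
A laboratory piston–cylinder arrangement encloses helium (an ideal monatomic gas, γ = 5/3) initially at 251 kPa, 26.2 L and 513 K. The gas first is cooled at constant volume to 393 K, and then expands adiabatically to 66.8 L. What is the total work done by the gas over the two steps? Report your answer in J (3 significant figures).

Step 1 (isochoric): W = 0 (constant volume).
After step 1: P = 192.3 kPa (V unchanged).
Step 2 (adiabatic): W = (P₁V₁ − P₂V₂)/(γ−1) = (5038 − 2699)/0.667 = 3508 J.
W_total = 0 + 3508 = 3508 J.

W_total ≈ 3510 J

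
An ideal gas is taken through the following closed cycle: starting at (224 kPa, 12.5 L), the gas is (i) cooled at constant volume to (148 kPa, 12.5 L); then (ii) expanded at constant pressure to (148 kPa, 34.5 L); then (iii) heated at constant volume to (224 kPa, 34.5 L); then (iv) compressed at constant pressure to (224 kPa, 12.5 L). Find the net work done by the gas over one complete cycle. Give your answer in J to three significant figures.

W_net ≈ -1670 J

Constant-volume legs do no work.
W(ii) = (148)(34.5 − 12.5) = 3256 J; W(iv) = (224)(12.5 − 34.5) = -4928 J.
W_net = 3256 − 4928 = -1672 J (the counter-clockwise enclosed area).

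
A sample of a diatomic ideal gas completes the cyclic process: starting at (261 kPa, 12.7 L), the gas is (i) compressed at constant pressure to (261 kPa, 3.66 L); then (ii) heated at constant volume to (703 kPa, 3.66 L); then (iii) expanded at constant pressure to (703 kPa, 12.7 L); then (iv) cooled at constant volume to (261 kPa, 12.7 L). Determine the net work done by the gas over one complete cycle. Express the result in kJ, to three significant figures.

W_net ≈ 4.00 kJ

Constant-volume legs do no work.
W(i) = (261)(3.66 − 12.7) = -2359 J; W(iii) = (703)(12.7 − 3.66) = 6355 J.
W_net = -2359 + 6355 = 3996 J (the clockwise enclosed area).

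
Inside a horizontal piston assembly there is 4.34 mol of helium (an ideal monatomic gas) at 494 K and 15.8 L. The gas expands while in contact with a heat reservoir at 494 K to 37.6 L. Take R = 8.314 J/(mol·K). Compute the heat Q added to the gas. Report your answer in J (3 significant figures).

Isothermal ⇒ ΔU = 0, so Q = W = nRT ln(V₂/V₁).
Q = (4.34)(8.314)(494) ln(37.6/15.8) = 17825 × 0.867 = 15454 J.

Q ≈ 15500 J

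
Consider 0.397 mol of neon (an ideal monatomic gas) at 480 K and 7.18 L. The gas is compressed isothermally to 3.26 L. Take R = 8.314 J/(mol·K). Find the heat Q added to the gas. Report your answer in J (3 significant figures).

Q ≈ -1250 J

Isothermal ⇒ ΔU = 0, so Q = W = nRT ln(V₂/V₁).
Q = (0.397)(8.314)(480) ln(3.26/7.18) = 1584 × -0.7896 = -1251 J.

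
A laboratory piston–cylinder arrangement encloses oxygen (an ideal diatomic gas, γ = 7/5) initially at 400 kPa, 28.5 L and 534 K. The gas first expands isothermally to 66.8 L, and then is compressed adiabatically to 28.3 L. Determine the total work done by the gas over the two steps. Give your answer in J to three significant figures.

W_total ≈ -1970 J

Step 1 (isothermal): W = P₁V₁ ln(V₂/V₁) = (11400) ln(66.8/28.5) = 9711 J.
After step 1: P = 170.7 kPa, V = 66.8 L, T = 534 K.
Step 2 (adiabatic): W = (P₁V₁ − P₂V₂)/(γ−1) = (11400 − 16073)/0.4 = -11683 J.
W_total = 9711 − 11683 = -1972 J.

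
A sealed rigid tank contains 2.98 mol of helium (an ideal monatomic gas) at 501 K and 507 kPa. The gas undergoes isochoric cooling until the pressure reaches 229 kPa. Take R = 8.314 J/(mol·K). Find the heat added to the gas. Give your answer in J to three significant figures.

Q ≈ -10200 J

Constant volume ⇒ W = 0, so Q = ΔU = nCᵥΔT with Cᵥ = 3R/2 = 12.47 J/(mol·K).
At constant V, T₂/T₁ = P₂/P₁ ⇒ ΔT = T₁(P₂/P₁ − 1) = 501·(229/507 − 1) = -274.7 K.
ΔU = (2.98)(12.47)(-274.7) = -10209 J.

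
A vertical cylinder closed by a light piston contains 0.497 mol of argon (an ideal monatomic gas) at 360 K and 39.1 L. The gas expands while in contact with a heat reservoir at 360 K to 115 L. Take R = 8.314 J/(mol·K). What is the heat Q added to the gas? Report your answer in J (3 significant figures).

Q ≈ 1600 J

Isothermal ⇒ ΔU = 0, so Q = W = nRT ln(V₂/V₁).
Q = (0.497)(8.314)(360) ln(115/39.1) = 1488 × 1.079 = 1605 J.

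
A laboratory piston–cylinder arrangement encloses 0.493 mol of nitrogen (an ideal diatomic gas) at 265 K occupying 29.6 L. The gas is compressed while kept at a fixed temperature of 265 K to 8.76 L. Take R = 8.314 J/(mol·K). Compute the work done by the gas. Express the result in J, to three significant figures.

Isothermal: W = nRT ln(V₂/V₁).
W = (0.493)(8.314)(265) × ln(8.76/29.6)
  = 1086 × -1.218
W_by_gas = -1323 J.

W ≈ -1320 J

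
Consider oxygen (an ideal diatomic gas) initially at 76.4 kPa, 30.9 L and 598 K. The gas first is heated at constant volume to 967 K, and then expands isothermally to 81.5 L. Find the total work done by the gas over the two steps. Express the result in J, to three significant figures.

W_total ≈ 3700 J

Step 1 (isochoric): W = 0 (constant volume).
After step 1: P = 123.5 kPa (V unchanged).
Step 2 (isothermal): W = P₁V₁ ln(V₂/V₁) = (3817) ln(81.5/30.9) = 3702 J.
W_total = 0 + 3702 = 3702 J.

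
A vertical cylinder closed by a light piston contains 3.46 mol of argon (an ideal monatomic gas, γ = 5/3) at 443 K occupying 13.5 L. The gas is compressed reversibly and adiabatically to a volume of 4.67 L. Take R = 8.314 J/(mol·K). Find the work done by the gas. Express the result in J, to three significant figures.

Adiabatic: TV^(γ−1) = const with γ = 5/3.
T₂ = T₁ (V₁/V₂)^(γ−1) = 443 × (13.5/4.67)^0.667 = 443 × 2.029 = 899 K.
W_by = nCᵥ(T₁ − T₂) = (3.46)(12.47)(443 − 899) = -19675 J.

W ≈ -19700 J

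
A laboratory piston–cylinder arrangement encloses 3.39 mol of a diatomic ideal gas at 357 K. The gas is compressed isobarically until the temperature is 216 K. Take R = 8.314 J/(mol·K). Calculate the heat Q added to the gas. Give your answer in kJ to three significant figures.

Isobaric: W = nRΔT = (3.39)(8.314)(-141) = -3974 J.
ΔU = nCᵥΔT with Cᵥ = 5R/2: ΔU = (3.39)(20.79)(-141) = -9935 J.
Q = ΔU + W = -9935 − 3974 = -13909 J.

Q ≈ -13.9 kJ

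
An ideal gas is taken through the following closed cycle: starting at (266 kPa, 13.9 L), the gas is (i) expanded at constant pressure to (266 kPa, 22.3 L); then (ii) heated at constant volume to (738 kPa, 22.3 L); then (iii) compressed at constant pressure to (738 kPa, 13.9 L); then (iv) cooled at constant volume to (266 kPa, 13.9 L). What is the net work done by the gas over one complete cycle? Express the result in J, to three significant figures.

W_net ≈ -3960 J

Constant-volume legs do no work.
W(i) = (266)(22.3 − 13.9) = 2234 J; W(iii) = (738)(13.9 − 22.3) = -6199 J.
W_net = 2234 − 6199 = -3965 J (the counter-clockwise enclosed area).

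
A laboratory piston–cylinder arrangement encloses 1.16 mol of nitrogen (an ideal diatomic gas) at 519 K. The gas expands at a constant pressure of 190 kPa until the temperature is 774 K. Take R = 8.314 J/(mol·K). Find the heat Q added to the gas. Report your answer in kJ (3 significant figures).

Isobaric: W = nRΔT = (1.16)(8.314)(255) = 2459 J.
ΔU = nCᵥΔT with Cᵥ = 5R/2: ΔU = (1.16)(20.79)(255) = 6148 J.
Q = ΔU + W = 6148 + 2459 = 8607 J.

Q ≈ 8.61 kJ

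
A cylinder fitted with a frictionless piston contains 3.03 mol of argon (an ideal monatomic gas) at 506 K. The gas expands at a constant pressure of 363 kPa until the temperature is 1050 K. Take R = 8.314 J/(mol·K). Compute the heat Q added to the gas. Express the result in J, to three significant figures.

Q ≈ 34300 J

Isobaric: W = nRΔT = (3.03)(8.314)(544) = 13704 J.
ΔU = nCᵥΔT with Cᵥ = 3R/2: ΔU = (3.03)(12.47)(544) = 20556 J.
Q = ΔU + W = 20556 + 13704 = 34260 J.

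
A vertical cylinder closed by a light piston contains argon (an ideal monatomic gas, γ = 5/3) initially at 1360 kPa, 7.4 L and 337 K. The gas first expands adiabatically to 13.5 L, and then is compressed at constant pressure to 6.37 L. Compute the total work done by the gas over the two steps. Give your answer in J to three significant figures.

W_total ≈ 1420 J

Step 1 (adiabatic): W = (P₁V₁ − P₂V₂)/(γ−1) = (10064 − 6741)/0.667 = 4985 J.
After step 1: P = 499.3 kPa, V = 13.5 L, T = 225.7 K.
Step 2 (isobaric): W = PΔV = (499.3 kPa)(6.37 − 13.5 L) = -3560 J.
W_total = 4985 − 3560 = 1425 J.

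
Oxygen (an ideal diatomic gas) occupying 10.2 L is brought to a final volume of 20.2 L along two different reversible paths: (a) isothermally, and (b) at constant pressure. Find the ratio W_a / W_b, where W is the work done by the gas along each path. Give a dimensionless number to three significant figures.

W_a / W_b ≈ 0.697

Path (a) isothermal: W = P₁V₁ ln(V₂/V₁) → W_a/(P₁V₁) = 0.6833.
Path (b) isobaric: W = P₁(V₂ − V₁) → W_b/(P₁V₁) = 0.9804.
W_a / W_b = 0.6833 / 0.9804 = 0.697.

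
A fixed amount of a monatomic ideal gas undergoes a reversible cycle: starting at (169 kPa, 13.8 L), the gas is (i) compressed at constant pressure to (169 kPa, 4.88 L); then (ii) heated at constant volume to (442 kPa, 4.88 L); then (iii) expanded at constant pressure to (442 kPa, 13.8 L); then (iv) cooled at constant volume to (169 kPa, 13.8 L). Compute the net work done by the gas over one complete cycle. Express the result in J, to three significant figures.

W_net ≈ 2440 J

Constant-volume legs do no work.
W(i) = (169)(4.88 − 13.8) = -1507 J; W(iii) = (442)(13.8 − 4.88) = 3943 J.
W_net = -1507 + 3943 = 2435 J (the clockwise enclosed area).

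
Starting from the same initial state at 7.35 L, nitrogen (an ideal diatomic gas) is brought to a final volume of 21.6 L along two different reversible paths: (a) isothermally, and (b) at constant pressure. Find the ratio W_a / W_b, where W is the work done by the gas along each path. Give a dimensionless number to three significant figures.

W_a / W_b ≈ 0.556

Path (a) isothermal: W = P₁V₁ ln(V₂/V₁) → W_a/(P₁V₁) = 1.078.
Path (b) isobaric: W = P₁(V₂ − V₁) → W_b/(P₁V₁) = 1.939.
W_a / W_b = 1.078 / 1.939 = 0.556.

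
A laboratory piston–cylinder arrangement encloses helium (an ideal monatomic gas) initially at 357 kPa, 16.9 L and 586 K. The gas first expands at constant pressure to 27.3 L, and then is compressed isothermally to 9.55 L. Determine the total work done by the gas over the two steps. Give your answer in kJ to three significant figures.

W_total ≈ -6.52 kJ

Step 1 (isobaric): W = PΔV = (357 kPa)(27.3 − 16.9 L) = 3713 J.
After step 1: P = 357 kPa, V = 27.3 L, T = 946.6 K.
Step 2 (isothermal): W = P₁V₁ ln(V₂/V₁) = (9746) ln(9.55/27.3) = -10237 J.
W_total = 3713 − 10237 = -6524 J.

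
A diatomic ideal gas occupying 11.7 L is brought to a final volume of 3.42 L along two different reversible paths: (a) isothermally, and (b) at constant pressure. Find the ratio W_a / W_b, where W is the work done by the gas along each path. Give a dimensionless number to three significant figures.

W_a / W_b ≈ 1.74

Path (a) isothermal: W = P₁V₁ ln(V₂/V₁) → W_a/(P₁V₁) = -1.23.
Path (b) isobaric: W = P₁(V₂ − V₁) → W_b/(P₁V₁) = -0.7077.
W_a / W_b = -1.23 / -0.7077 = 1.738.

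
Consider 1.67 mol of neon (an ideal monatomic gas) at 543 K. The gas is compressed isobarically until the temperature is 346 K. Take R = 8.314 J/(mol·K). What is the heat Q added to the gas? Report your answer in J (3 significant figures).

Q ≈ -6840 J

Isobaric: W = nRΔT = (1.67)(8.314)(-197) = -2735 J.
ΔU = nCᵥΔT with Cᵥ = 3R/2: ΔU = (1.67)(12.47)(-197) = -4103 J.
Q = ΔU + W = -4103 − 2735 = -6838 J.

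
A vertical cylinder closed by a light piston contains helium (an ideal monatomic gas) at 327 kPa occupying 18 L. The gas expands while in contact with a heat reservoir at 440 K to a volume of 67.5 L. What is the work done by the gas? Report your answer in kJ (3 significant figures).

Isothermal: W = nRT ln(V₂/V₁) = P₁V₁ ln(V₂/V₁).
P₁V₁ = (327 kPa)(18 L) = 5886 J.
W = 5886 × ln(67.5/18) = 5886 × 1.322
W_by_gas = 7780 J.

W ≈ 7.78 kJ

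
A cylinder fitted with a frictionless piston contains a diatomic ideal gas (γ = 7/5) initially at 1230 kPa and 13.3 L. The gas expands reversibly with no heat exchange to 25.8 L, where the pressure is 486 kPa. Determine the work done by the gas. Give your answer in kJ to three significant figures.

W ≈ 9.55 kJ

Adiabatic: W = (P₁V₁ − P₂V₂)/(γ − 1) with γ = 7/5.
P₁V₁ = 16359 J, P₂V₂ = 12539 J.
W = (16359 − 12539) / 0.4 = 9550 J.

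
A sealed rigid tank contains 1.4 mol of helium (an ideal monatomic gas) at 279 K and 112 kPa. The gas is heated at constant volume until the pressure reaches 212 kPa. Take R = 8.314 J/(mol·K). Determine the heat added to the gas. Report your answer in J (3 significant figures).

Constant volume ⇒ W = 0, so Q = ΔU = nCᵥΔT with Cᵥ = 3R/2 = 12.47 J/(mol·K).
At constant V, T₂/T₁ = P₂/P₁ ⇒ ΔT = T₁(P₂/P₁ − 1) = 279·(212/112 − 1) = 249.1 K.
ΔU = (1.4)(12.47)(249.1) = 4349 J.

Q ≈ 4350 J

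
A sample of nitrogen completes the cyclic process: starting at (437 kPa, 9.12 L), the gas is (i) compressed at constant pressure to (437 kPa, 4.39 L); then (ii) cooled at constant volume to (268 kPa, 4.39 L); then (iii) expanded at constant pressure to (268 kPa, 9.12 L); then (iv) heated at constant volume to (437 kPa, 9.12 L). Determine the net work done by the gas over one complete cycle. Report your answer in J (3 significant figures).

W_net ≈ -799 J

Constant-volume legs do no work.
W(i) = (437)(4.39 − 9.12) = -2067 J; W(iii) = (268)(9.12 − 4.39) = 1268 J.
W_net = -2067 + 1268 = -799.4 J (the counter-clockwise enclosed area).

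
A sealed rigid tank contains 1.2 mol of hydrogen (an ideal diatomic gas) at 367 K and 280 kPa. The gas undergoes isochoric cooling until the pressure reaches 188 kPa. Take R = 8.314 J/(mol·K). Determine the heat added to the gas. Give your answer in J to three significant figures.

Constant volume ⇒ W = 0, so Q = ΔU = nCᵥΔT with Cᵥ = 5R/2 = 20.79 J/(mol·K).
At constant V, T₂/T₁ = P₂/P₁ ⇒ ΔT = T₁(P₂/P₁ − 1) = 367·(188/280 − 1) = -120.6 K.
ΔU = (1.2)(20.79)(-120.6) = -3008 J.

Q ≈ -3010 J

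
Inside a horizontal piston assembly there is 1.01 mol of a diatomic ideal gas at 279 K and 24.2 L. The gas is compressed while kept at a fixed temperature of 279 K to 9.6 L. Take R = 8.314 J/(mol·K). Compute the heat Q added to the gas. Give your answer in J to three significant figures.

Isothermal ⇒ ΔU = 0, so Q = W = nRT ln(V₂/V₁).
Q = (1.01)(8.314)(279) ln(9.6/24.2) = 2343 × -0.9246 = -2166 J.

Q ≈ -2170 J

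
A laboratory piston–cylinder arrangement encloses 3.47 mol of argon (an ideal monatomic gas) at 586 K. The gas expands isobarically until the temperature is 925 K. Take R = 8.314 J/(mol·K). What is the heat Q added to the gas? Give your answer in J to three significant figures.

Isobaric: W = nRΔT = (3.47)(8.314)(339) = 9780 J.
ΔU = nCᵥΔT with Cᵥ = 3R/2: ΔU = (3.47)(12.47)(339) = 14670 J.
Q = ΔU + W = 14670 + 9780 = 24450 J.

Q ≈ 24500 J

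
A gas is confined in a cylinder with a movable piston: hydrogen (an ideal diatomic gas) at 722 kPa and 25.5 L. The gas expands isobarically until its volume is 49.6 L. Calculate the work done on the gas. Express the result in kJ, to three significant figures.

Isobaric: W = P ΔV.
W = (722 kPa)(49.6 − 25.5 L) = (722)(24.1) = 17400 J.
Work on gas = −W_by = -17400 J.

W ≈ -17.4 kJ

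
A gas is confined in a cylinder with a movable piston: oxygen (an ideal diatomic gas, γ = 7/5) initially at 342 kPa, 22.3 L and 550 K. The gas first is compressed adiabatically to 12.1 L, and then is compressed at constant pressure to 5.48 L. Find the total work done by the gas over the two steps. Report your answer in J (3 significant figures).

Step 1 (adiabatic): W = (P₁V₁ − P₂V₂)/(γ−1) = (7627 − 9740)/0.4 = -5282 J.
After step 1: P = 804.9 kPa, V = 12.1 L, T = 702.4 K.
Step 2 (isobaric): W = PΔV = (804.9 kPa)(5.48 − 12.1 L) = -5329 J.
W_total = -5282 − 5329 = -10611 J.

W_total ≈ -10600 J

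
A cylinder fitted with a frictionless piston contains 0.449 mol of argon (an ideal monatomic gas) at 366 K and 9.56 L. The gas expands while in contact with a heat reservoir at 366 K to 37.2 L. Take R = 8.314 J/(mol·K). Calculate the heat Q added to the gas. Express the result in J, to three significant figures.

Q ≈ 1860 J

Isothermal ⇒ ΔU = 0, so Q = W = nRT ln(V₂/V₁).
Q = (0.449)(8.314)(366) ln(37.2/9.56) = 1366 × 1.359 = 1856 J.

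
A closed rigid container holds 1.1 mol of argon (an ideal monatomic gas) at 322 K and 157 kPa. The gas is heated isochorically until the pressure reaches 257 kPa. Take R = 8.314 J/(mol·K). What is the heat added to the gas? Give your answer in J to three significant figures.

Constant volume ⇒ W = 0, so Q = ΔU = nCᵥΔT with Cᵥ = 3R/2 = 12.47 J/(mol·K).
At constant V, T₂/T₁ = P₂/P₁ ⇒ ΔT = T₁(P₂/P₁ − 1) = 322·(257/157 − 1) = 205.1 K.
ΔU = (1.1)(12.47)(205.1) = 2814 J.

Q ≈ 2810 J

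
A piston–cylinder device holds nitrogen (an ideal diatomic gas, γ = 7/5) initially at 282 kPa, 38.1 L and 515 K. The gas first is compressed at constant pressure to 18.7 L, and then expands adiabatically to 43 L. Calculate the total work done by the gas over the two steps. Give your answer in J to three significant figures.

Step 1 (isobaric): W = PΔV = (282 kPa)(18.7 − 38.1 L) = -5471 J.
After step 1: P = 282 kPa, V = 18.7 L, T = 252.8 K.
Step 2 (adiabatic): W = (P₁V₁ − P₂V₂)/(γ−1) = (5273 − 3780)/0.4 = 3735 J.
W_total = -5471 + 3735 = -1736 J.

W_total ≈ -1740 J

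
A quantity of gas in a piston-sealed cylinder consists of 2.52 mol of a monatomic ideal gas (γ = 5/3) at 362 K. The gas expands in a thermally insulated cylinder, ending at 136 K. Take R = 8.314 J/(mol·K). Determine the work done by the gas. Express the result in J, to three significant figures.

Adiabatic ⇒ Q = 0, so W_by = −ΔU = nCᵥ(T₁ − T₂).
Cᵥ = 3R/2 = 12.47 J/(mol·K).
W = (2.52)(12.47)(362 − 136) = 7102 J.

W ≈ 7100 J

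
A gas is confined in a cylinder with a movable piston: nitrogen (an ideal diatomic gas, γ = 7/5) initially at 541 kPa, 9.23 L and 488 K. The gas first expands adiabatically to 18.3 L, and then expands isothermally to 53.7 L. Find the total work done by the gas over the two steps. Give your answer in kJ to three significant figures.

Step 1 (adiabatic): W = (P₁V₁ − P₂V₂)/(γ−1) = (4993 − 3798)/0.4 = 2990 J.
After step 1: P = 207.5 kPa, V = 18.3 L, T = 371.1 K.
Step 2 (isothermal): W = P₁V₁ ln(V₂/V₁) = (3798) ln(53.7/18.3) = 4088 J.
W_total = 2990 + 4088 = 7078 J.

W_total ≈ 7.08 kJ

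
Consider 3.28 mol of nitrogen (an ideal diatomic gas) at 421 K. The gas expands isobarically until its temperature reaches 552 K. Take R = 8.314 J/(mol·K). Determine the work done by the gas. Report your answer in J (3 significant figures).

Isobaric: W = P ΔV = nR ΔT.
W = (3.28)(8.314)(552 − 421) = 3572 J.

W ≈ 3570 J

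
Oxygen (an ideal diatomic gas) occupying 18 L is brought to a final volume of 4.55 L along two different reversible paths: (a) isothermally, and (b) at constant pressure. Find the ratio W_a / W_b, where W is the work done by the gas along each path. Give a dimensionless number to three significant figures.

W_a / W_b ≈ 1.84

Path (a) isothermal: W = P₁V₁ ln(V₂/V₁) → W_a/(P₁V₁) = -1.375.
Path (b) isobaric: W = P₁(V₂ − V₁) → W_b/(P₁V₁) = -0.7472.
W_a / W_b = -1.375 / -0.7472 = 1.84.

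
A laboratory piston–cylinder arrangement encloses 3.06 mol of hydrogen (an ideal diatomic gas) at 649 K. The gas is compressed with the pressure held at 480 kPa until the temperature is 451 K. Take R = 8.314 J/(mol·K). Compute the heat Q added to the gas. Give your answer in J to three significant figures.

Q ≈ -17600 J

Isobaric: W = nRΔT = (3.06)(8.314)(-198) = -5037 J.
ΔU = nCᵥΔT with Cᵥ = 5R/2: ΔU = (3.06)(20.79)(-198) = -12593 J.
Q = ΔU + W = -12593 − 5037 = -17631 J.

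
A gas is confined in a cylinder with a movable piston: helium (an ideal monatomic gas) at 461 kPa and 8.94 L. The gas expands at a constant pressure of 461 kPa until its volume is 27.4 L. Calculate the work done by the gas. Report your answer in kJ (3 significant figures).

W ≈ 8.51 kJ

Isobaric: W = P ΔV.
W = (461 kPa)(27.4 − 8.94 L) = (461)(18.46) = 8510 J.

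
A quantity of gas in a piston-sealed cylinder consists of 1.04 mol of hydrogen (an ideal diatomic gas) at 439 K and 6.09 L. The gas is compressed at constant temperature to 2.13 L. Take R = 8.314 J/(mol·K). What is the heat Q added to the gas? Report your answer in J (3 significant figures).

Q ≈ -3990 J

Isothermal ⇒ ΔU = 0, so Q = W = nRT ln(V₂/V₁).
Q = (1.04)(8.314)(439) ln(2.13/6.09) = 3796 × -1.051 = -3988 J.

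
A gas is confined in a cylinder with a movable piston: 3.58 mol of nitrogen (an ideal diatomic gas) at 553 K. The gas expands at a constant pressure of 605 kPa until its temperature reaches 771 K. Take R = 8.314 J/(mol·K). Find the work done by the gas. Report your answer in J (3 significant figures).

Isobaric: W = P ΔV = nR ΔT.
W = (3.58)(8.314)(771 − 553) = 6489 J.

W ≈ 6490 J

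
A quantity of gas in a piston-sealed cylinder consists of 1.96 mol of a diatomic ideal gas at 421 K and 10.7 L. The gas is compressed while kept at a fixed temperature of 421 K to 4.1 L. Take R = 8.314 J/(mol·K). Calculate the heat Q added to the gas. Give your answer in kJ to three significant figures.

Q ≈ -6.58 kJ

Isothermal ⇒ ΔU = 0, so Q = W = nRT ln(V₂/V₁).
Q = (1.96)(8.314)(421) ln(4.1/10.7) = 6860 × -0.9593 = -6581 J.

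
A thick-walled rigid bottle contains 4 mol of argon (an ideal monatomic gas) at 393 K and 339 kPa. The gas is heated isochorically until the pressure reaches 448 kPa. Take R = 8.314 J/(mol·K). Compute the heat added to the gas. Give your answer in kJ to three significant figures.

Constant volume ⇒ W = 0, so Q = ΔU = nCᵥΔT with Cᵥ = 3R/2 = 12.47 J/(mol·K).
At constant V, T₂/T₁ = P₂/P₁ ⇒ ΔT = T₁(P₂/P₁ − 1) = 393·(448/339 − 1) = 126.4 K.
ΔU = (4)(12.47)(126.4) = 6303 J.

Q ≈ 6.30 kJ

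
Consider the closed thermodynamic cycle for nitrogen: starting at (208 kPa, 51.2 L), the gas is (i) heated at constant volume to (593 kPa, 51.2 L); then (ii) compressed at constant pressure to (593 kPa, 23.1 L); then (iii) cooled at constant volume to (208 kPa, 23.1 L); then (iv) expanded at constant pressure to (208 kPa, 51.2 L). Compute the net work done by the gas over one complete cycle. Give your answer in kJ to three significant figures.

W_net ≈ -10.8 kJ

Constant-volume legs do no work.
W(ii) = (593)(23.1 − 51.2) = -16663 J; W(iv) = (208)(51.2 − 23.1) = 5845 J.
W_net = -16663 + 5845 = -10818 J (the counter-clockwise enclosed area).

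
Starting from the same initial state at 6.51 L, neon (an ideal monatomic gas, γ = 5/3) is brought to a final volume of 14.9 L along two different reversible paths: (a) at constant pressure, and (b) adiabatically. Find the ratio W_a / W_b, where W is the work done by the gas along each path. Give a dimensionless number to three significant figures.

W_a / W_b ≈ 2.03

Path (a) isobaric: W = P₁(V₂ − V₁) → W_a/(P₁V₁) = 1.289.
Path (b) adiabatic: W = P₁V₁(1 − (V₁/V₂)^(γ−1))/(γ−1) → W_b/(P₁V₁) = 0.6363.
W_a / W_b = 1.289 / 0.6363 = 2.025.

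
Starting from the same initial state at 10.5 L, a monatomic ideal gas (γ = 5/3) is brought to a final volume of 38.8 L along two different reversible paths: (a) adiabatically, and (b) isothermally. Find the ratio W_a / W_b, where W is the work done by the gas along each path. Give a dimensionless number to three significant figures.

W_a / W_b ≈ 0.667

Path (a) adiabatic: W = P₁V₁(1 − (V₁/V₂)^(γ−1))/(γ−1) → W_a/(P₁V₁) = 0.8724.
Path (b) isothermal: W = P₁V₁ ln(V₂/V₁) → W_b/(P₁V₁) = 1.307.
W_a / W_b = 0.8724 / 1.307 = 0.6675.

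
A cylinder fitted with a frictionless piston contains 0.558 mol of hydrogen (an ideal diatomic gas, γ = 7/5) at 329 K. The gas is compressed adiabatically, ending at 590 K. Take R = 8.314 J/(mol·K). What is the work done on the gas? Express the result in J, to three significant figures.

W ≈ 3030 J

Adiabatic ⇒ Q = 0, so W_by = −ΔU = nCᵥ(T₁ − T₂).
Cᵥ = 5R/2 = 20.79 J/(mol·K).
W = (0.558)(20.79)(329 − 590) = -3027 J.
Work on gas = −W_by = 3027 J.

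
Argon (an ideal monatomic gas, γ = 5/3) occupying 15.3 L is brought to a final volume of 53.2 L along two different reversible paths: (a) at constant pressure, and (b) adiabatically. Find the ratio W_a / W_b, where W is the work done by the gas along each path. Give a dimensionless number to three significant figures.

Path (a) isobaric: W = P₁(V₂ − V₁) → W_a/(P₁V₁) = 2.477.
Path (b) adiabatic: W = P₁V₁(1 − (V₁/V₂)^(γ−1))/(γ−1) → W_b/(P₁V₁) = 0.8465.
W_a / W_b = 2.477 / 0.8465 = 2.926.

W_a / W_b ≈ 2.93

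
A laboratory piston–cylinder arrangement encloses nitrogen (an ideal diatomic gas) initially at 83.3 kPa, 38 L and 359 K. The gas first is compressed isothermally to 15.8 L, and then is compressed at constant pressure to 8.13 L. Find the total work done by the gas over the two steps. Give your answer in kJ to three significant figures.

Step 1 (isothermal): W = P₁V₁ ln(V₂/V₁) = (3165) ln(15.8/38) = -2778 J.
After step 1: P = 200.3 kPa, V = 15.8 L, T = 359 K.
Step 2 (isobaric): W = PΔV = (200.3 kPa)(8.13 − 15.8 L) = -1537 J.
W_total = -2778 − 1537 = -4315 J.

W_total ≈ -4.31 kJ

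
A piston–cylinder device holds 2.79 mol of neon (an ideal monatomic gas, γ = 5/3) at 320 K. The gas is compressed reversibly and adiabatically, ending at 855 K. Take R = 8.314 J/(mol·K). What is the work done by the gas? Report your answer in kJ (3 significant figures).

W ≈ -18.6 kJ

Adiabatic ⇒ Q = 0, so W_by = −ΔU = nCᵥ(T₁ − T₂).
Cᵥ = 3R/2 = 12.47 J/(mol·K).
W = (2.79)(12.47)(320 − 855) = -18615 J.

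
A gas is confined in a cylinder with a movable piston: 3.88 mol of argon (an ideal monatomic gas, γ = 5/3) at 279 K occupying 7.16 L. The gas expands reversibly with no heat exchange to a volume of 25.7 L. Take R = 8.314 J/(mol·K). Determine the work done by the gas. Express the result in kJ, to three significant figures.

W ≈ 7.74 kJ

Adiabatic: TV^(γ−1) = const with γ = 5/3.
T₂ = T₁ (V₁/V₂)^(γ−1) = 279 × (7.16/25.7)^0.667 = 279 × 0.4266 = 119 K.
W_by = nCᵥ(T₁ − T₂) = (3.88)(12.47)(279 − 119) = 7741 J.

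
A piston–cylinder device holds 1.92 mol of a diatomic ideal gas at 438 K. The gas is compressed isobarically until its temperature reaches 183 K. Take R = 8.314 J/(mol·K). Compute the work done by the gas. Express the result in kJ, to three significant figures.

W ≈ -4.07 kJ

Isobaric: W = P ΔV = nR ΔT.
W = (1.92)(8.314)(183 − 438) = -4071 J.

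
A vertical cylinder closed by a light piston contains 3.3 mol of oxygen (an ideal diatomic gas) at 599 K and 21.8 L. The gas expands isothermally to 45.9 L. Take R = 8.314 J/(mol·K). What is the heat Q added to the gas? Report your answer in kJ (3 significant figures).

Q ≈ 12.2 kJ

Isothermal ⇒ ΔU = 0, so Q = W = nRT ln(V₂/V₁).
Q = (3.3)(8.314)(599) ln(45.9/21.8) = 16434 × 0.7446 = 12236 J.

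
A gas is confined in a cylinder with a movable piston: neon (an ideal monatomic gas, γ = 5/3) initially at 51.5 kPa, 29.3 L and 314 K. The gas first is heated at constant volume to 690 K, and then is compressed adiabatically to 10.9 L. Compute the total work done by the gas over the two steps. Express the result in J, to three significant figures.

W_total ≈ -4640 J

Step 1 (isochoric): W = 0 (constant volume).
After step 1: P = 113.2 kPa (V unchanged).
Step 2 (adiabatic): W = (P₁V₁ − P₂V₂)/(γ−1) = (3316 − 6410)/0.667 = -4642 J.
W_total = 0 − 4642 = -4642 J.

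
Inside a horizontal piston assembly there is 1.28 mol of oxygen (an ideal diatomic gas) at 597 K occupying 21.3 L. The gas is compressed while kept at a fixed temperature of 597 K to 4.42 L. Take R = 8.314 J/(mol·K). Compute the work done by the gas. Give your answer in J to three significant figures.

W ≈ -9990 J

Isothermal: W = nRT ln(V₂/V₁).
W = (1.28)(8.314)(597) × ln(4.42/21.3)
  = 6353 × -1.573
W_by_gas = -9991 J.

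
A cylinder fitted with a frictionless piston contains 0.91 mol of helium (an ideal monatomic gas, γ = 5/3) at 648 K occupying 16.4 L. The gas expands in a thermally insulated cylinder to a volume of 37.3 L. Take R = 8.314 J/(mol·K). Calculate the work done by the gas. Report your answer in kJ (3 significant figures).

W ≈ 3.10 kJ

Adiabatic: TV^(γ−1) = const with γ = 5/3.
T₂ = T₁ (V₁/V₂)^(γ−1) = 648 × (16.4/37.3)^0.667 = 648 × 0.5782 = 374.7 K.
W_by = nCᵥ(T₁ − T₂) = (0.91)(12.47)(648 − 374.7) = 3102 J.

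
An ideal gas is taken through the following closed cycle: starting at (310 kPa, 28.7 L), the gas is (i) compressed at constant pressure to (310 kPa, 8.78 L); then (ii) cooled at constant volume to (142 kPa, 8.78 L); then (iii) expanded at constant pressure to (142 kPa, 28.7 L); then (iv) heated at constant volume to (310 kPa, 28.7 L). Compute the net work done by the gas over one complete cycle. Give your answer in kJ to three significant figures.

W_net ≈ -3.35 kJ

Constant-volume legs do no work.
W(i) = (310)(8.78 − 28.7) = -6175 J; W(iii) = (142)(28.7 − 8.78) = 2829 J.
W_net = -6175 + 2829 = -3347 J (the counter-clockwise enclosed area).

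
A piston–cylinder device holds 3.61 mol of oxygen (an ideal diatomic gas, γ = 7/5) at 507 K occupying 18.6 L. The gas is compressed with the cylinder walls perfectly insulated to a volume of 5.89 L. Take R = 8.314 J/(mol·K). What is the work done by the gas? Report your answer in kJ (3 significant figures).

Adiabatic: TV^(γ−1) = const with γ = 7/5.
T₂ = T₁ (V₁/V₂)^(γ−1) = 507 × (18.6/5.89)^0.4 = 507 × 1.584 = 803.1 K.
W_by = nCᵥ(T₁ − T₂) = (3.61)(20.79)(507 − 803.1) = -22217 J.

W ≈ -22.2 kJ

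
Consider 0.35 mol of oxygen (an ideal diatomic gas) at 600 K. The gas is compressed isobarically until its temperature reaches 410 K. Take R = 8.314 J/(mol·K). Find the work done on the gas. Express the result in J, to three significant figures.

W ≈ 553 J

Isobaric: W = P ΔV = nR ΔT.
W = (0.35)(8.314)(410 − 600) = -552.9 J.
Work on gas = −W_by = 552.9 J.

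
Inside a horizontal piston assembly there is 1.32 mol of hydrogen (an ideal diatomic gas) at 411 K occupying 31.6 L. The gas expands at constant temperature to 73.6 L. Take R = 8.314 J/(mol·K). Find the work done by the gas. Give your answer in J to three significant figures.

Isothermal: W = nRT ln(V₂/V₁).
W = (1.32)(8.314)(411) × ln(73.6/31.6)
  = 4511 × 0.8455
W_by_gas = 3814 J.

W ≈ 3810 J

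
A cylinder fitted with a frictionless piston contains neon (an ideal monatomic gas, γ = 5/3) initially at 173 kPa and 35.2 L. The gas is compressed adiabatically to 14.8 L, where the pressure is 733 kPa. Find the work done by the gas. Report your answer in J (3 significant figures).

Adiabatic: W = (P₁V₁ − P₂V₂)/(γ − 1) with γ = 5/3.
P₁V₁ = 6090 J, P₂V₂ = 10848 J.
W = (6090 − 10848) / 0.6667 = -7138 J.

W ≈ -7140 J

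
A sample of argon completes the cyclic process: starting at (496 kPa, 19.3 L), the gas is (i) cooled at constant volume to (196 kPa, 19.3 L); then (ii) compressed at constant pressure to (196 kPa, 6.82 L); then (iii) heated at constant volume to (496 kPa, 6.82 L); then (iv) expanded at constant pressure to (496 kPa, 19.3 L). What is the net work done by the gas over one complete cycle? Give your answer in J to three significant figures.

Constant-volume legs do no work.
W(ii) = (196)(6.82 − 19.3) = -2446 J; W(iv) = (496)(19.3 − 6.82) = 6190 J.
W_net = -2446 + 6190 = 3744 J (the clockwise enclosed area).

W_net ≈ 3740 J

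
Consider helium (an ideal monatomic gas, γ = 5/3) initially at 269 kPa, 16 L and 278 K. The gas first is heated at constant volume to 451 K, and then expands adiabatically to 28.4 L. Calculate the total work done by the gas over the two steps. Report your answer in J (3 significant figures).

Step 1 (isochoric): W = 0 (constant volume).
After step 1: P = 436.4 kPa (V unchanged).
Step 2 (adiabatic): W = (P₁V₁ − P₂V₂)/(γ−1) = (6982 − 4763)/0.667 = 3329 J.
W_total = 0 + 3329 = 3329 J.

W_total ≈ 3330 J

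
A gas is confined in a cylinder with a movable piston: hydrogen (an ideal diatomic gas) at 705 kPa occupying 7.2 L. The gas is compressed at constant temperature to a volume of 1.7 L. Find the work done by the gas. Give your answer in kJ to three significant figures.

Isothermal: W = nRT ln(V₂/V₁) = P₁V₁ ln(V₂/V₁).
P₁V₁ = (705 kPa)(7.2 L) = 5076 J.
W = 5076 × ln(1.7/7.2) = 5076 × -1.443
W_by_gas = -7327 J.

W ≈ -7.33 kJ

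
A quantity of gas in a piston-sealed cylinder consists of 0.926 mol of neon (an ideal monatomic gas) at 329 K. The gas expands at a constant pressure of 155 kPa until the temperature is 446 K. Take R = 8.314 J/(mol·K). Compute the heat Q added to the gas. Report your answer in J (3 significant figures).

Q ≈ 2250 J

Isobaric: W = nRΔT = (0.926)(8.314)(117) = 900.8 J.
ΔU = nCᵥΔT with Cᵥ = 3R/2: ΔU = (0.926)(12.47)(117) = 1351 J.
Q = ΔU + W = 1351 + 900.8 = 2252 J.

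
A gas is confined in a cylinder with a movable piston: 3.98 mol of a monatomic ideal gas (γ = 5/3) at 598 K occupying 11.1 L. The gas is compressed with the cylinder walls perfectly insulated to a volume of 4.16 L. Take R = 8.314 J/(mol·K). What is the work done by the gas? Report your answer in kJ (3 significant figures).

W ≈ -27.4 kJ

Adiabatic: TV^(γ−1) = const with γ = 5/3.
T₂ = T₁ (V₁/V₂)^(γ−1) = 598 × (11.1/4.16)^0.667 = 598 × 1.924 = 1150 K.
W_by = nCᵥ(T₁ − T₂) = (3.98)(12.47)(598 − 1150) = -27419 J.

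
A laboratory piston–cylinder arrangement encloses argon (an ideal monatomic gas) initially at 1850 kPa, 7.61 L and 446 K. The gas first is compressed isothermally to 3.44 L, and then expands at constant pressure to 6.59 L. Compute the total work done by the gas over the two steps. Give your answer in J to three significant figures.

Step 1 (isothermal): W = P₁V₁ ln(V₂/V₁) = (14078) ln(3.44/7.61) = -11178 J.
After step 1: P = 4093 kPa, V = 3.44 L, T = 446 K.
Step 2 (isobaric): W = PΔV = (4093 kPa)(6.59 − 3.44 L) = 12892 J.
W_total = -11178 + 12892 = 1713 J.

W_total ≈ 1710 J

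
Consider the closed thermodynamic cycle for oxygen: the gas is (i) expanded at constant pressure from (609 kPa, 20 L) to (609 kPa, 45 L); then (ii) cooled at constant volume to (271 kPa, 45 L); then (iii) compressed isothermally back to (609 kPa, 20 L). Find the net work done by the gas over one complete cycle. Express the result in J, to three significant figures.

W_net ≈ 5340 J

Leg (i): W = PΔV = (609)(45 − 20) = 15225 J.
Leg (ii): W = 0.
Leg (iii): W = PᵢVᵢ ln(V_f/Vᵢ) = (12195) ln(20/45) = -9889 J.
W_net = 15225 − 9889 = 5336 J.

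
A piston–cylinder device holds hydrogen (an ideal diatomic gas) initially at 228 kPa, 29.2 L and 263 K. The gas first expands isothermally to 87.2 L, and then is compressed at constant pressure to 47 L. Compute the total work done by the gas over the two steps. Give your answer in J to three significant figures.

Step 1 (isothermal): W = P₁V₁ ln(V₂/V₁) = (6658) ln(87.2/29.2) = 7284 J.
After step 1: P = 76.35 kPa, V = 87.2 L, T = 263 K.
Step 2 (isobaric): W = PΔV = (76.35 kPa)(47 − 87.2 L) = -3069 J.
W_total = 7284 − 3069 = 4214 J.

W_total ≈ 4210 J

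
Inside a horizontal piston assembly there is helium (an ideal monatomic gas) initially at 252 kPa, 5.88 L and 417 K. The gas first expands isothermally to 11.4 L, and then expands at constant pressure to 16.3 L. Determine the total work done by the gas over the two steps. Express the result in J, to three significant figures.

W_total ≈ 1620 J

Step 1 (isothermal): W = P₁V₁ ln(V₂/V₁) = (1482) ln(11.4/5.88) = 981 J.
After step 1: P = 130 kPa, V = 11.4 L, T = 417 K.
Step 2 (isobaric): W = PΔV = (130 kPa)(16.3 − 11.4 L) = 636.9 J.
W_total = 981 + 636.9 = 1618 J.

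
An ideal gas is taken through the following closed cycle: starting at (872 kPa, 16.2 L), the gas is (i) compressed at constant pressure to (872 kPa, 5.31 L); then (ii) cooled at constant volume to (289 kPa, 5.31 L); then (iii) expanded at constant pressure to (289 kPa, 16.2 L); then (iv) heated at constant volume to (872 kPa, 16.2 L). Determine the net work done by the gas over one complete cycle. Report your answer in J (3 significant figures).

Constant-volume legs do no work.
W(i) = (872)(5.31 − 16.2) = -9496 J; W(iii) = (289)(16.2 − 5.31) = 3147 J.
W_net = -9496 + 3147 = -6349 J (the counter-clockwise enclosed area).

W_net ≈ -6350 J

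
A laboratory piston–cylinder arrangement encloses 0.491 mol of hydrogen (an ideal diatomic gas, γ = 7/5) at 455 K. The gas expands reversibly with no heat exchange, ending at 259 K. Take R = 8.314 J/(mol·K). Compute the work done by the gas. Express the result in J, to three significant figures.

Adiabatic ⇒ Q = 0, so W_by = −ΔU = nCᵥ(T₁ − T₂).
Cᵥ = 5R/2 = 20.79 J/(mol·K).
W = (0.491)(20.79)(455 − 259) = 2000 J.

W ≈ 2000 J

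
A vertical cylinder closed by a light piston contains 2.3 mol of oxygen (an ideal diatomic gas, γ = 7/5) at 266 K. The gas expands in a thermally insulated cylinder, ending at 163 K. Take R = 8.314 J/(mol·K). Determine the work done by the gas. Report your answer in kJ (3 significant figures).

Adiabatic ⇒ Q = 0, so W_by = −ΔU = nCᵥ(T₁ − T₂).
Cᵥ = 5R/2 = 20.79 J/(mol·K).
W = (2.3)(20.79)(266 − 163) = 4924 J.

W ≈ 4.92 kJ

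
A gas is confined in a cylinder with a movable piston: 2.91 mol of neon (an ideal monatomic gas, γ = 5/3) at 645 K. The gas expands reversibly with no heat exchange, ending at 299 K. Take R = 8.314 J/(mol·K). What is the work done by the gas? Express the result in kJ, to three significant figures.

Adiabatic ⇒ Q = 0, so W_by = −ΔU = nCᵥ(T₁ − T₂).
Cᵥ = 3R/2 = 12.47 J/(mol·K).
W = (2.91)(12.47)(645 − 299) = 12557 J.

W ≈ 12.6 kJ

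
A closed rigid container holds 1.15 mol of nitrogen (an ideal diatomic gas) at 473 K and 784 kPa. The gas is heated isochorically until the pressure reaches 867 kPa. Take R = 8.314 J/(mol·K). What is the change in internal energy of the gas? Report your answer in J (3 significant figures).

ΔU ≈ 1200 J

Constant volume ⇒ W = 0, so Q = ΔU = nCᵥΔT with Cᵥ = 5R/2 = 20.79 J/(mol·K).
At constant V, T₂/T₁ = P₂/P₁ ⇒ ΔT = T₁(P₂/P₁ − 1) = 473·(867/784 − 1) = 50.08 K.
ΔU = (1.15)(20.79)(50.08) = 1197 J.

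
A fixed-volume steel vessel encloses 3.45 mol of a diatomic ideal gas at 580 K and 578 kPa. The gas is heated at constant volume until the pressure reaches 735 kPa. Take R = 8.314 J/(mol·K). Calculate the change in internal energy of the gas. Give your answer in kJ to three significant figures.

Constant volume ⇒ W = 0, so Q = ΔU = nCᵥΔT with Cᵥ = 5R/2 = 20.79 J/(mol·K).
At constant V, T₂/T₁ = P₂/P₁ ⇒ ΔT = T₁(P₂/P₁ − 1) = 580·(735/578 − 1) = 157.5 K.
ΔU = (3.45)(20.79)(157.5) = 11297 J.

ΔU ≈ 11.3 kJ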